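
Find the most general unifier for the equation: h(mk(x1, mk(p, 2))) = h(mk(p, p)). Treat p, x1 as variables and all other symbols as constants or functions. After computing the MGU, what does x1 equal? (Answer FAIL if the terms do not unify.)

FAIL

Decompose h/1: mk(x1, mk(p, 2)) = mk(p, p).
Decompose mk/2: x1 = p,  mk(p, 2) = p.
Bind x1 := p; no other remaining equation mentions x1.
Occurs check fails: p occurs in mk(p, 2); the equation p = mk(p, 2) has no finite solution.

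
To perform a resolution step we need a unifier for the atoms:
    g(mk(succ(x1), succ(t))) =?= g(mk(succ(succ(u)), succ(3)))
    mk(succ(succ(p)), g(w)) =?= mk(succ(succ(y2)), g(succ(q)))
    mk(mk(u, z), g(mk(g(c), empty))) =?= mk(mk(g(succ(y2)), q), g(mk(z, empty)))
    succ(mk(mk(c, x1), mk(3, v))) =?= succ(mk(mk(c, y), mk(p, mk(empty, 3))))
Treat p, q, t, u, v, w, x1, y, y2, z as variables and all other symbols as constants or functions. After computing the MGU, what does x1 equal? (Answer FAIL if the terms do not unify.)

succ(g(succ(3)))

Decompose g/1: mk(succ(x1), succ(t)) =?= mk(succ(succ(u)), succ(3)).
Decompose mk/2: succ(x1) =?= succ(succ(u)),  succ(t) =?= succ(3).
Decompose succ/1: x1 =?= succ(u).
Bind x1 := succ(u); substituting into the one remaining equation that mentions x1 gives: succ(mk(mk(c, succ(u)), mk(3, v))) =?= succ(mk(mk(c, y), mk(p, mk(empty, 3)))).
Decompose succ/1: t =?= 3.
Bind t := 3; no other remaining equation mentions t.
Decompose mk/2: succ(succ(p)) =?= succ(succ(y2)),  g(w) =?= g(succ(q)).
Decompose succ/1: succ(p) =?= succ(y2).
Decompose succ/1: p =?= y2.
Bind p := y2; substituting into the one remaining equation that mentions p gives: succ(mk(mk(c, succ(u)), mk(3, v))) =?= succ(mk(mk(c, y), mk(y2, mk(empty, 3)))).
Decompose g/1: w =?= succ(q).
Bind w := succ(q); no other remaining equation mentions w.
Decompose mk/2: mk(u, z) =?= mk(g(succ(y2)), q),  g(mk(g(c), empty)) =?= g(mk(z, empty)).
Decompose mk/2: u =?= g(succ(y2)),  z =?= q.
Bind u := g(succ(y2)); substituting into the one remaining equation that mentions u gives: succ(mk(mk(c, succ(g(succ(y2)))), mk(3, v))) =?= succ(mk(mk(c, y), mk(y2, mk(empty, 3)))). Substituting into the earlier binding gives x1 := succ(g(succ(y2))).
Bind z := q; substituting into the one remaining equation that mentions z gives: g(mk(g(c), empty)) =?= g(mk(q, empty)).
Decompose g/1: mk(g(c), empty) =?= mk(q, empty).
Decompose mk/2: g(c) =?= q,  empty =?= empty.
Bind q := g(c); no other remaining equation mentions q. Substituting into the earlier bindings gives w := succ(g(c)), z := g(c).
Delete trivial equation empty =?= empty.
Decompose succ/1: mk(mk(c, succ(g(succ(y2)))), mk(3, v)) =?= mk(mk(c, y), mk(y2, mk(empty, 3))).
Decompose mk/2: mk(c, succ(g(succ(y2)))) =?= mk(c, y),  mk(3, v) =?= mk(y2, mk(empty, 3)).
Decompose mk/2: c =?= c,  succ(g(succ(y2))) =?= y.
Delete trivial equation c =?= c.
Bind y := succ(g(succ(y2))); no other remaining equation mentions y.
Decompose mk/2: 3 =?= y2,  v =?= mk(empty, 3).
Bind y2 := 3; no other remaining equation mentions y2. Substituting into the earlier bindings gives x1 := succ(g(succ(3))), p := 3, u := g(succ(3)), y := succ(g(succ(3))).
Bind v := mk(empty, 3).
MGU = { x1 -> succ(g(succ(3))), t -> 3, p -> 3, w -> succ(g(c)), u -> g(succ(3)), z -> g(c), q -> g(c), y -> succ(g(succ(3))), y2 -> 3, v -> mk(empty, 3) }, so x1 -> succ(g(succ(3))).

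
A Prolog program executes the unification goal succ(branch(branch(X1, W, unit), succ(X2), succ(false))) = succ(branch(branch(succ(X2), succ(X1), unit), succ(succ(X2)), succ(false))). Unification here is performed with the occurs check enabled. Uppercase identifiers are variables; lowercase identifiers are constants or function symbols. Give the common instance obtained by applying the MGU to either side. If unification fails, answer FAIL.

FAIL

Decompose succ/1: branch(branch(X1, W, unit), succ(X2), succ(false)) = branch(branch(succ(X2), succ(X1), unit), succ(succ(X2)), succ(false)).
Decompose branch/3: branch(X1, W, unit) = branch(succ(X2), succ(X1), unit),  succ(X2) = succ(succ(X2)),  succ(false) = succ(false).
Decompose branch/3: X1 = succ(X2),  W = succ(X1),  unit = unit.
Bind X1 := succ(X2); substituting into the one remaining equation that mentions X1 gives: W = succ(succ(X2)).
Bind W := succ(succ(X2)); no other remaining equation mentions W.
Delete trivial equation unit = unit.
Decompose succ/1: X2 = succ(X2).
Occurs check fails: X2 occurs in succ(X2); the equation X2 = succ(X2) has no finite solution.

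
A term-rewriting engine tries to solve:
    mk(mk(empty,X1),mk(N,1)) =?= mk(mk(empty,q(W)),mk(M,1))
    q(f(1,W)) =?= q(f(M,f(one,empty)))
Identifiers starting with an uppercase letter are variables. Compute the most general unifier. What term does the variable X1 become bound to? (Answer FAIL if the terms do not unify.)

Decompose mk/2: mk(empty,X1) =?= mk(empty,q(W)),  mk(N,1) =?= mk(M,1).
Decompose mk/2: empty =?= empty,  X1 =?= q(W).
Delete trivial equation empty =?= empty.
Bind X1 := q(W); no other remaining equation mentions X1.
Decompose mk/2: N =?= M,  1 =?= 1.
Bind N := M; no other remaining equation mentions N.
Delete trivial equation 1 =?= 1.
Decompose q/1: f(1,W) =?= f(M,f(one,empty)).
Decompose f/2: 1 =?= M,  W =?= f(one,empty).
Bind M := 1; no other remaining equation mentions M. Substituting into the earlier binding gives N := 1.
Bind W := f(one,empty). Substituting into the earlier binding gives X1 := q(f(one,empty)).
MGU = { X1 -> q(f(one,empty)), N -> 1, M -> 1, W -> f(one,empty) }, so X1 -> q(f(one,empty)).

q(f(one,empty))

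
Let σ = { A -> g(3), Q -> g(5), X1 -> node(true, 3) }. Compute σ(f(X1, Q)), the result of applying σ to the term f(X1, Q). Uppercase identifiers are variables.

f(node(true, 3), g(5))

Replace each occurrence of Q with g(5).
Replace each occurrence of X1 with node(true, 3).
Result: f(node(true, 3), g(5)).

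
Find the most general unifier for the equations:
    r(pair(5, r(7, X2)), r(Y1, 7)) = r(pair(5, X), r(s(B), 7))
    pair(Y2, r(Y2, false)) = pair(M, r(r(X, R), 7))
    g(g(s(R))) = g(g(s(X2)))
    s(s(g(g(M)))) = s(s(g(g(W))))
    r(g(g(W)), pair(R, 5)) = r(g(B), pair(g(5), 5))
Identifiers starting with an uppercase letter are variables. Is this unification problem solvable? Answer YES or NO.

Decompose r/2: pair(5, r(7, X2)) = pair(5, X),  r(Y1, 7) = r(s(B), 7).
Decompose pair/2: 5 = 5,  r(7, X2) = X.
Delete trivial equation 5 = 5.
Bind X := r(7, X2); substituting into the one remaining equation that mentions X gives: pair(Y2, r(Y2, false)) = pair(M, r(r(r(7, X2), R), 7)).
Decompose r/2: Y1 = s(B),  7 = 7.
Bind Y1 := s(B); no other remaining equation mentions Y1.
Delete trivial equation 7 = 7.
Decompose pair/2: Y2 = M,  r(Y2, false) = r(r(r(7, X2), R), 7).
Bind Y2 := M; substituting into the one remaining equation that mentions Y2 gives: r(M, false) = r(r(r(7, X2), R), 7).
Decompose r/2: M = r(r(7, X2), R),  false = 7.
Bind M := r(r(7, X2), R); substituting into the one remaining equation that mentions M gives: s(s(g(g(r(r(7, X2), R))))) = s(s(g(g(W)))). Substituting into the earlier binding gives Y2 := r(r(7, X2), R).
Clash: constants false and 7 differ; no unifier exists.

NO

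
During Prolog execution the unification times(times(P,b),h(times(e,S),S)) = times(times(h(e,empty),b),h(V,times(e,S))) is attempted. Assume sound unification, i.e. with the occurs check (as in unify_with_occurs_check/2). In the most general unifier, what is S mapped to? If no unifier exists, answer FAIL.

FAIL

Decompose times/2: times(P,b) = times(h(e,empty),b),  h(times(e,S),S) = h(V,times(e,S)).
Decompose times/2: P = h(e,empty),  b = b.
Bind P := h(e,empty); no other remaining equation mentions P.
Delete trivial equation b = b.
Decompose h/2: times(e,S) = V,  S = times(e,S).
Bind V := times(e,S); no other remaining equation mentions V.
Occurs check fails: S occurs in times(e,S); the equation S = times(e,S) has no finite solution.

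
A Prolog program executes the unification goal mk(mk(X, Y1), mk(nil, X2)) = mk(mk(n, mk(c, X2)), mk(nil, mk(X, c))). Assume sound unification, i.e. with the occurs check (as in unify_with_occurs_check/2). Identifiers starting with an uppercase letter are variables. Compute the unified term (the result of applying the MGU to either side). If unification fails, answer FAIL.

mk(mk(n, mk(c, mk(n, c))), mk(nil, mk(n, c)))

Decompose mk/2: mk(X, Y1) = mk(n, mk(c, X2)),  mk(nil, X2) = mk(nil, mk(X, c)).
Decompose mk/2: X = n,  Y1 = mk(c, X2).
Bind X := n; substituting into the one remaining equation that mentions X gives: mk(nil, X2) = mk(nil, mk(n, c)).
Bind Y1 := mk(c, X2); no other remaining equation mentions Y1.
Decompose mk/2: nil = nil,  X2 = mk(n, c).
Delete trivial equation nil = nil.
Bind X2 := mk(n, c). Substituting into the earlier binding gives Y1 := mk(c, mk(n, c)).
Applying the MGU to either side gives mk(mk(n, mk(c, mk(n, c))), mk(nil, mk(n, c))).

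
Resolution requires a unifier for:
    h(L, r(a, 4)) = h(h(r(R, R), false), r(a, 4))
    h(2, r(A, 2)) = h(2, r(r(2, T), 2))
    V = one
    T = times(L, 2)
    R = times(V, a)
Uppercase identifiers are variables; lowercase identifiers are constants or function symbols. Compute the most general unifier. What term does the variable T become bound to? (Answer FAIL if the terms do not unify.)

times(h(r(times(one, a), times(one, a)), false), 2)

Decompose h/2: L = h(r(R, R), false),  r(a, 4) = r(a, 4).
Bind L := h(r(R, R), false); substituting into the one remaining equation that mentions L gives: T = times(h(r(R, R), false), 2).
Delete trivial equation r(a, 4) = r(a, 4).
Decompose h/2: 2 = 2,  r(A, 2) = r(r(2, T), 2).
Delete trivial equation 2 = 2.
Decompose r/2: A = r(2, T),  2 = 2.
Bind A := r(2, T); no other remaining equation mentions A.
Delete trivial equation 2 = 2.
Bind V := one; substituting into the one remaining equation that mentions V gives: R = times(one, a).
Bind T := times(h(r(R, R), false), 2); no other remaining equation mentions T. Substituting into the earlier binding gives A := r(2, times(h(r(R, R), false), 2)).
Bind R := times(one, a). Substituting into the earlier bindings gives L := h(r(times(one, a), times(one, a)), false), A := r(2, times(h(r(times(one, a), times(one, a)), false), 2)), T := times(h(r(times(one, a), times(one, a)), false), 2).
MGU = { L ↦ h(r(times(one, a), times(one, a)), false), A ↦ r(2, times(h(r(times(one, a), times(one, a)), false), 2)), V ↦ one, T ↦ times(h(r(times(one, a), times(one, a)), false), 2), R ↦ times(one, a) }, so T ↦ times(h(r(times(one, a), times(one, a)), false), 2).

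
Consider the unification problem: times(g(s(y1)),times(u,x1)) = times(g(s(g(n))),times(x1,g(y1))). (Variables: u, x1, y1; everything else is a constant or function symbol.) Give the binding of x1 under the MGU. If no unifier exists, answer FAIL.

Decompose times/2: g(s(y1)) = g(s(g(n))),  times(u,x1) = times(x1,g(y1)).
Decompose g/1: s(y1) = s(g(n)).
Decompose s/1: y1 = g(n).
Bind y1 := g(n); substituting into the remaining equation gives: times(u,x1) = times(x1,g(g(n))).
Decompose times/2: u = x1,  x1 = g(g(n)).
Bind u := x1; no other remaining equation mentions u.
Bind x1 := g(g(n)). Substituting into the earlier binding gives u := g(g(n)).
MGU = { y1 ↦ g(n), u ↦ g(g(n)), x1 ↦ g(g(n)) }, so x1 ↦ g(g(n)).

g(g(n))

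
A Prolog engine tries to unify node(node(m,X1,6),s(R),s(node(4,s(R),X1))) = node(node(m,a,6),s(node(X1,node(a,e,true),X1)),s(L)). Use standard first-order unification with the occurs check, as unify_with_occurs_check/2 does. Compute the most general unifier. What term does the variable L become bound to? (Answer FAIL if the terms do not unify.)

node(4,s(node(a,node(a,e,true),a)),a)

Decompose node/3: node(m,X1,6) = node(m,a,6),  s(R) = s(node(X1,node(a,e,true),X1)),  s(node(4,s(R),X1)) = s(L).
Decompose node/3: m = m,  X1 = a,  6 = 6.
Delete trivial equation m = m.
Bind X1 := a; substituting into the 2 remaining equations that mention X1 gives: s(R) = s(node(a,node(a,e,true),a)),  s(node(4,s(R),a)) = s(L).
Delete trivial equation 6 = 6.
Decompose s/1: R = node(a,node(a,e,true),a).
Bind R := node(a,node(a,e,true),a); substituting into the remaining equation gives: s(node(4,s(node(a,node(a,e,true),a)),a)) = s(L).
Decompose s/1: node(4,s(node(a,node(a,e,true),a)),a) = L.
Bind L := node(4,s(node(a,node(a,e,true),a)),a).
MGU = { X1 -> a, R -> node(a,node(a,e,true),a), L -> node(4,s(node(a,node(a,e,true),a)),a) }, so L -> node(4,s(node(a,node(a,e,true),a)),a).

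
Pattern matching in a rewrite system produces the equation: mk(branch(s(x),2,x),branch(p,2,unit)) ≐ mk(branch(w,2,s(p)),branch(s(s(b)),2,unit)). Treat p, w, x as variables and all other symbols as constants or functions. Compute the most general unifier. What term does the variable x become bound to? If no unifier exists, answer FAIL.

Decompose mk/2: branch(s(x),2,x) ≐ branch(w,2,s(p)),  branch(p,2,unit) ≐ branch(s(s(b)),2,unit).
Decompose branch/3: s(x) ≐ w,  2 ≐ 2,  x ≐ s(p).
Bind w := s(x); no other remaining equation mentions w.
Delete trivial equation 2 ≐ 2.
Bind x := s(p); no other remaining equation mentions x. Substituting into the earlier binding gives w := s(s(p)).
Decompose branch/3: p ≐ s(s(b)),  2 ≐ 2,  unit ≐ unit.
Bind p := s(s(b)); no other remaining equation mentions p. Substituting into the earlier bindings gives w := s(s(s(s(b)))), x := s(s(s(b))).
Delete trivial equation 2 ≐ 2.
Delete trivial equation unit ≐ unit.
MGU = { w -> s(s(s(s(b)))), x -> s(s(s(b))), p -> s(s(b)) }, so x -> s(s(s(b))).

s(s(s(b)))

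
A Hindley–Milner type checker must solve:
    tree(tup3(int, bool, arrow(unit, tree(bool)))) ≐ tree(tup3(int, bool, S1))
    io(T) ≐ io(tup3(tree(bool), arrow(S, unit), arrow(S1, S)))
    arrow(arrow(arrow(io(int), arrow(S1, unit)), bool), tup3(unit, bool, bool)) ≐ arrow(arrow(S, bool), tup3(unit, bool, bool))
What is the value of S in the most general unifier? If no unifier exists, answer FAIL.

arrow(io(int), arrow(arrow(unit, tree(bool)), unit))

Decompose tree/1: tup3(int, bool, arrow(unit, tree(bool))) ≐ tup3(int, bool, S1).
Decompose tup3/3: int ≐ int,  bool ≐ bool,  arrow(unit, tree(bool)) ≐ S1.
Delete trivial equation int ≐ int.
Delete trivial equation bool ≐ bool.
Bind S1 := arrow(unit, tree(bool)); substituting into the remaining equations gives: io(T) ≐ io(tup3(tree(bool), arrow(S, unit), arrow(arrow(unit, tree(bool)), S))),  arrow(arrow(arrow(io(int), arrow(arrow(unit, tree(bool)), unit)), bool), tup3(unit, bool, bool)) ≐ arrow(arrow(S, bool), tup3(unit, bool, bool)).
Decompose io/1: T ≐ tup3(tree(bool), arrow(S, unit), arrow(arrow(unit, tree(bool)), S)).
Bind T := tup3(tree(bool), arrow(S, unit), arrow(arrow(unit, tree(bool)), S)); no other remaining equation mentions T.
Decompose arrow/2: arrow(arrow(io(int), arrow(arrow(unit, tree(bool)), unit)), bool) ≐ arrow(S, bool),  tup3(unit, bool, bool) ≐ tup3(unit, bool, bool).
Decompose arrow/2: arrow(io(int), arrow(arrow(unit, tree(bool)), unit)) ≐ S,  bool ≐ bool.
Bind S := arrow(io(int), arrow(arrow(unit, tree(bool)), unit)); no other remaining equation mentions S. Substituting into the earlier binding gives T := tup3(tree(bool), arrow(arrow(io(int), arrow(arrow(unit, tree(bool)), unit)), unit), arrow(arrow(unit, tree(bool)), arrow(io(int), arrow(arrow(unit, tree(bool)), unit)))).
Delete trivial equation bool ≐ bool.
Delete trivial equation tup3(unit, bool, bool) ≐ tup3(unit, bool, bool).
MGU = { S1 -> arrow(unit, tree(bool)), T -> tup3(tree(bool), arrow(arrow(io(int), arrow(arrow(unit, tree(bool)), unit)), unit), arrow(arrow(unit, tree(bool)), arrow(io(int), arrow(arrow(unit, tree(bool)), unit)))), S -> arrow(io(int), arrow(arrow(unit, tree(bool)), unit)) }, so S -> arrow(io(int), arrow(arrow(unit, tree(bool)), unit)).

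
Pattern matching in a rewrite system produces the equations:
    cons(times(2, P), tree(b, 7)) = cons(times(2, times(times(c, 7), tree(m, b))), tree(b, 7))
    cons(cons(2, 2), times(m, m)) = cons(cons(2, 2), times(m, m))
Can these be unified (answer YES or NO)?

YES

Decompose cons/2: times(2, P) = times(2, times(times(c, 7), tree(m, b))),  tree(b, 7) = tree(b, 7).
Decompose times/2: 2 = 2,  P = times(times(c, 7), tree(m, b)).
Delete trivial equation 2 = 2.
Bind P := times(times(c, 7), tree(m, b)); no other remaining equation mentions P.
Delete trivial equation tree(b, 7) = tree(b, 7).
Delete trivial equation cons(cons(2, 2), times(m, m)) = cons(cons(2, 2), times(m, m)).
No equations remain and no clash or occurs-check failure arose, so a unifier exists.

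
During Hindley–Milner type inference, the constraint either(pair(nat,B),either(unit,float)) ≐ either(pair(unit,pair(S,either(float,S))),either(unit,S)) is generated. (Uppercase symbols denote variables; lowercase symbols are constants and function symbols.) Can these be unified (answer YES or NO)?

Decompose either/2: pair(nat,B) ≐ pair(unit,pair(S,either(float,S))),  either(unit,float) ≐ either(unit,S).
Decompose pair/2: nat ≐ unit,  B ≐ pair(S,either(float,S)).
Clash: constants nat and unit differ; no unifier exists.

NO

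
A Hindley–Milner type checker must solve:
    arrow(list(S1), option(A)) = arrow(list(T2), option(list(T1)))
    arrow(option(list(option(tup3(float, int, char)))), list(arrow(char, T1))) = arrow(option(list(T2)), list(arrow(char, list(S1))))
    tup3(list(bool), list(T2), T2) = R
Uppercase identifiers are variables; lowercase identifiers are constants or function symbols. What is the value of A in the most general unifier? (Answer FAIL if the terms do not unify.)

list(list(option(tup3(float, int, char))))

Decompose arrow/2: list(S1) = list(T2),  option(A) = option(list(T1)).
Decompose list/1: S1 = T2.
Bind S1 := T2; substituting into the one remaining equation that mentions S1 gives: arrow(option(list(option(tup3(float, int, char)))), list(arrow(char, T1))) = arrow(option(list(T2)), list(arrow(char, list(T2)))).
Decompose option/1: A = list(T1).
Bind A := list(T1); no other remaining equation mentions A.
Decompose arrow/2: option(list(option(tup3(float, int, char)))) = option(list(T2)),  list(arrow(char, T1)) = list(arrow(char, list(T2))).
Decompose option/1: list(option(tup3(float, int, char))) = list(T2).
Decompose list/1: option(tup3(float, int, char)) = T2.
Bind T2 := option(tup3(float, int, char)); substituting into the remaining equations gives: list(arrow(char, T1)) = list(arrow(char, list(option(tup3(float, int, char))))),  tup3(list(bool), list(option(tup3(float, int, char))), option(tup3(float, int, char))) = R. Substituting into the earlier binding gives S1 := option(tup3(float, int, char)).
Decompose list/1: arrow(char, T1) = arrow(char, list(option(tup3(float, int, char)))).
Decompose arrow/2: char = char,  T1 = list(option(tup3(float, int, char))).
Delete trivial equation char = char.
Bind T1 := list(option(tup3(float, int, char))); no other remaining equation mentions T1. Substituting into the earlier binding gives A := list(list(option(tup3(float, int, char)))).
Bind R := tup3(list(bool), list(option(tup3(float, int, char))), option(tup3(float, int, char))).
MGU = { S1 := option(tup3(float, int, char)), A := list(list(option(tup3(float, int, char)))), T2 := option(tup3(float, int, char)), T1 := list(option(tup3(float, int, char))), R := tup3(list(bool), list(option(tup3(float, int, char))), option(tup3(float, int, char))) }, so A := list(list(option(tup3(float, int, char)))).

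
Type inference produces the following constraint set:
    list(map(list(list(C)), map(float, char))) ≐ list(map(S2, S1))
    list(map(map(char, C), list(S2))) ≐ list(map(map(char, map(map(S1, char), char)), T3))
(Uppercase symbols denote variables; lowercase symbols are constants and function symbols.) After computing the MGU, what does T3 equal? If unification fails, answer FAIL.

list(list(list(map(map(map(float, char), char), char))))

Decompose list/1: map(list(list(C)), map(float, char)) ≐ map(S2, S1).
Decompose map/2: list(list(C)) ≐ S2,  map(float, char) ≐ S1.
Bind S2 := list(list(C)); substituting into the one remaining equation that mentions S2 gives: list(map(map(char, C), list(list(list(C))))) ≐ list(map(map(char, map(map(S1, char), char)), T3)).
Bind S1 := map(float, char); substituting into the remaining equation gives: list(map(map(char, C), list(list(list(C))))) ≐ list(map(map(char, map(map(map(float, char), char), char)), T3)).
Decompose list/1: map(map(char, C), list(list(list(C)))) ≐ map(map(char, map(map(map(float, char), char), char)), T3).
Decompose map/2: map(char, C) ≐ map(char, map(map(map(float, char), char), char)),  list(list(list(C))) ≐ T3.
Decompose map/2: char ≐ char,  C ≐ map(map(map(float, char), char), char).
Delete trivial equation char ≐ char.
Bind C := map(map(map(float, char), char), char); substituting into the remaining equation gives: list(list(list(map(map(map(float, char), char), char)))) ≐ T3. Substituting into the earlier binding gives S2 := list(list(map(map(map(float, char), char), char))).
Bind T3 := list(list(list(map(map(map(float, char), char), char)))).
MGU = { S2 ↦ list(list(map(map(map(float, char), char), char))), S1 ↦ map(float, char), C ↦ map(map(map(float, char), char), char), T3 ↦ list(list(list(map(map(map(float, char), char), char)))) }, so T3 ↦ list(list(list(map(map(map(float, char), char), char)))).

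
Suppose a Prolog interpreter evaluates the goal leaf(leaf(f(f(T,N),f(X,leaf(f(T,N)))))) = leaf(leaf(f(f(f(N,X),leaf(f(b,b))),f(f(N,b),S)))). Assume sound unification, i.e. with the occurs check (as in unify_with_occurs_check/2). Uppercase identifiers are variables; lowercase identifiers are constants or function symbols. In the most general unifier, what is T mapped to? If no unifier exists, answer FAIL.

Decompose leaf/1: leaf(f(f(T,N),f(X,leaf(f(T,N))))) = leaf(f(f(f(N,X),leaf(f(b,b))),f(f(N,b),S))).
Decompose leaf/1: f(f(T,N),f(X,leaf(f(T,N)))) = f(f(f(N,X),leaf(f(b,b))),f(f(N,b),S)).
Decompose f/2: f(T,N) = f(f(N,X),leaf(f(b,b))),  f(X,leaf(f(T,N))) = f(f(N,b),S).
Decompose f/2: T = f(N,X),  N = leaf(f(b,b)).
Bind T := f(N,X); substituting into the one remaining equation that mentions T gives: f(X,leaf(f(f(N,X),N))) = f(f(N,b),S).
Bind N := leaf(f(b,b)); substituting into the remaining equation gives: f(X,leaf(f(f(leaf(f(b,b)),X),leaf(f(b,b))))) = f(f(leaf(f(b,b)),b),S). Substituting into the earlier binding gives T := f(leaf(f(b,b)),X).
Decompose f/2: X = f(leaf(f(b,b)),b),  leaf(f(f(leaf(f(b,b)),X),leaf(f(b,b)))) = S.
Bind X := f(leaf(f(b,b)),b); substituting into the remaining equation gives: leaf(f(f(leaf(f(b,b)),f(leaf(f(b,b)),b)),leaf(f(b,b)))) = S. Substituting into the earlier binding gives T := f(leaf(f(b,b)),f(leaf(f(b,b)),b)).
Bind S := leaf(f(f(leaf(f(b,b)),f(leaf(f(b,b)),b)),leaf(f(b,b)))).
MGU = { T = f(leaf(f(b,b)),f(leaf(f(b,b)),b)), N = leaf(f(b,b)), X = f(leaf(f(b,b)),b), S = leaf(f(f(leaf(f(b,b)),f(leaf(f(b,b)),b)),leaf(f(b,b)))) }, so T = f(leaf(f(b,b)),f(leaf(f(b,b)),b)).

f(leaf(f(b,b)),f(leaf(f(b,b)),b))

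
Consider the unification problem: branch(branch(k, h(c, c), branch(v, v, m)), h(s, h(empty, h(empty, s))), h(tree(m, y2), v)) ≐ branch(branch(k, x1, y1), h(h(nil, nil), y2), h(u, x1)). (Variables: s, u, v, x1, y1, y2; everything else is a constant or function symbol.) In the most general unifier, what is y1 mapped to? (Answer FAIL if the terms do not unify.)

branch(h(c, c), h(c, c), m)

Decompose branch/3: branch(k, h(c, c), branch(v, v, m)) ≐ branch(k, x1, y1),  h(s, h(empty, h(empty, s))) ≐ h(h(nil, nil), y2),  h(tree(m, y2), v) ≐ h(u, x1).
Decompose branch/3: k ≐ k,  h(c, c) ≐ x1,  branch(v, v, m) ≐ y1.
Delete trivial equation k ≐ k.
Bind x1 := h(c, c); substituting into the one remaining equation that mentions x1 gives: h(tree(m, y2), v) ≐ h(u, h(c, c)).
Bind y1 := branch(v, v, m); no other remaining equation mentions y1.
Decompose h/2: s ≐ h(nil, nil),  h(empty, h(empty, s)) ≐ y2.
Bind s := h(nil, nil); substituting into the one remaining equation that mentions s gives: h(empty, h(empty, h(nil, nil))) ≐ y2.
Bind y2 := h(empty, h(empty, h(nil, nil))); substituting into the remaining equation gives: h(tree(m, h(empty, h(empty, h(nil, nil)))), v) ≐ h(u, h(c, c)).
Decompose h/2: tree(m, h(empty, h(empty, h(nil, nil)))) ≐ u,  v ≐ h(c, c).
Bind u := tree(m, h(empty, h(empty, h(nil, nil)))); no other remaining equation mentions u.
Bind v := h(c, c). Substituting into the earlier binding gives y1 := branch(h(c, c), h(c, c), m).
MGU = { x1 ↦ h(c, c), y1 ↦ branch(h(c, c), h(c, c), m), s ↦ h(nil, nil), y2 ↦ h(empty, h(empty, h(nil, nil))), u ↦ tree(m, h(empty, h(empty, h(nil, nil)))), v ↦ h(c, c) }, so y1 ↦ branch(h(c, c), h(c, c), m).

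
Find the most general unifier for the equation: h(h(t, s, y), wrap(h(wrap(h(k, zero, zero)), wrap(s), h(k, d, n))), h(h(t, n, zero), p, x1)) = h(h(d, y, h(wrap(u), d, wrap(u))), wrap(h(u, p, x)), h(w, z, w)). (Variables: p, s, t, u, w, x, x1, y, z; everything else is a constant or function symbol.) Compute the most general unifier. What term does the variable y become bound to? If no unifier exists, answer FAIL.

Decompose h/3: h(t, s, y) = h(d, y, h(wrap(u), d, wrap(u))),  wrap(h(wrap(h(k, zero, zero)), wrap(s), h(k, d, n))) = wrap(h(u, p, x)),  h(h(t, n, zero), p, x1) = h(w, z, w).
Decompose h/3: t = d,  s = y,  y = h(wrap(u), d, wrap(u)).
Bind t := d; substituting into the one remaining equation that mentions t gives: h(h(d, n, zero), p, x1) = h(w, z, w).
Bind s := y; substituting into the one remaining equation that mentions s gives: wrap(h(wrap(h(k, zero, zero)), wrap(y), h(k, d, n))) = wrap(h(u, p, x)).
Bind y := h(wrap(u), d, wrap(u)); substituting into the one remaining equation that mentions y gives: wrap(h(wrap(h(k, zero, zero)), wrap(h(wrap(u), d, wrap(u))), h(k, d, n))) = wrap(h(u, p, x)). Substituting into the earlier binding gives s := h(wrap(u), d, wrap(u)).
Decompose wrap/1: h(wrap(h(k, zero, zero)), wrap(h(wrap(u), d, wrap(u))), h(k, d, n)) = h(u, p, x).
Decompose h/3: wrap(h(k, zero, zero)) = u,  wrap(h(wrap(u), d, wrap(u))) = p,  h(k, d, n) = x.
Bind u := wrap(h(k, zero, zero)); substituting into the one remaining equation that mentions u gives: wrap(h(wrap(wrap(h(k, zero, zero))), d, wrap(wrap(h(k, zero, zero))))) = p. Substituting into the earlier bindings gives s := h(wrap(wrap(h(k, zero, zero))), d, wrap(wrap(h(k, zero, zero)))), y := h(wrap(wrap(h(k, zero, zero))), d, wrap(wrap(h(k, zero, zero)))).
Bind p := wrap(h(wrap(wrap(h(k, zero, zero))), d, wrap(wrap(h(k, zero, zero))))); substituting into the one remaining equation that mentions p gives: h(h(d, n, zero), wrap(h(wrap(wrap(h(k, zero, zero))), d, wrap(wrap(h(k, zero, zero))))), x1) = h(w, z, w).
Bind x := h(k, d, n); no other remaining equation mentions x.
Decompose h/3: h(d, n, zero) = w,  wrap(h(wrap(wrap(h(k, zero, zero))), d, wrap(wrap(h(k, zero, zero))))) = z,  x1 = w.
Bind w := h(d, n, zero); substituting into the one remaining equation that mentions w gives: x1 = h(d, n, zero).
Bind z := wrap(h(wrap(wrap(h(k, zero, zero))), d, wrap(wrap(h(k, zero, zero))))); no other remaining equation mentions z.
Bind x1 := h(d, n, zero).
MGU = { t := d, s := h(wrap(wrap(h(k, zero, zero))), d, wrap(wrap(h(k, zero, zero)))), y := h(wrap(wrap(h(k, zero, zero))), d, wrap(wrap(h(k, zero, zero)))), u := wrap(h(k, zero, zero)), p := wrap(h(wrap(wrap(h(k, zero, zero))), d, wrap(wrap(h(k, zero, zero))))), x := h(k, d, n), w := h(d, n, zero), z := wrap(h(wrap(wrap(h(k, zero, zero))), d, wrap(wrap(h(k, zero, zero))))), x1 := h(d, n, zero) }, so y := h(wrap(wrap(h(k, zero, zero))), d, wrap(wrap(h(k, zero, zero)))).

h(wrap(wrap(h(k, zero, zero))), d, wrap(wrap(h(k, zero, zero))))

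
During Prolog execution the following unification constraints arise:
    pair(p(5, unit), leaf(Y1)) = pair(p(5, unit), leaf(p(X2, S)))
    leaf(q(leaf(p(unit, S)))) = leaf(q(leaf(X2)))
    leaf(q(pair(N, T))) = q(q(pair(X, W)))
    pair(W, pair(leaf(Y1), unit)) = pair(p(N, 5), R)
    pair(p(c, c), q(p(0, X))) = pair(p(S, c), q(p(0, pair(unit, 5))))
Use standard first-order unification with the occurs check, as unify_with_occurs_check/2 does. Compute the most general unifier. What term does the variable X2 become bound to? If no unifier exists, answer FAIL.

Decompose pair/2: p(5, unit) = p(5, unit),  leaf(Y1) = leaf(p(X2, S)).
Delete trivial equation p(5, unit) = p(5, unit).
Decompose leaf/1: Y1 = p(X2, S).
Bind Y1 := p(X2, S); substituting into the one remaining equation that mentions Y1 gives: pair(W, pair(leaf(p(X2, S)), unit)) = pair(p(N, 5), R).
Decompose leaf/1: q(leaf(p(unit, S))) = q(leaf(X2)).
Decompose q/1: leaf(p(unit, S)) = leaf(X2).
Decompose leaf/1: p(unit, S) = X2.
Bind X2 := p(unit, S); substituting into the one remaining equation that mentions X2 gives: pair(W, pair(leaf(p(p(unit, S), S)), unit)) = pair(p(N, 5), R). Substituting into the earlier binding gives Y1 := p(p(unit, S), S).
Clash: head symbols differ (leaf/1 vs q/1); no unifier exists.

FAIL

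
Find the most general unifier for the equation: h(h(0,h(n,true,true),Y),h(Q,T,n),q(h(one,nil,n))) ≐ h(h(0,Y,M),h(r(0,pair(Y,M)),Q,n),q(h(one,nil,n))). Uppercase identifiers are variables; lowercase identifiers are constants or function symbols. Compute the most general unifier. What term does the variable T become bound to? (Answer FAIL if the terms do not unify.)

r(0,pair(h(n,true,true),h(n,true,true)))

Decompose h/3: h(0,h(n,true,true),Y) ≐ h(0,Y,M),  h(Q,T,n) ≐ h(r(0,pair(Y,M)),Q,n),  q(h(one,nil,n)) ≐ q(h(one,nil,n)).
Decompose h/3: 0 ≐ 0,  h(n,true,true) ≐ Y,  Y ≐ M.
Delete trivial equation 0 ≐ 0.
Bind Y := h(n,true,true); substituting into the 2 remaining equations that mention Y gives: h(n,true,true) ≐ M,  h(Q,T,n) ≐ h(r(0,pair(h(n,true,true),M)),Q,n).
Bind M := h(n,true,true); substituting into the one remaining equation that mentions M gives: h(Q,T,n) ≐ h(r(0,pair(h(n,true,true),h(n,true,true))),Q,n).
Decompose h/3: Q ≐ r(0,pair(h(n,true,true),h(n,true,true))),  T ≐ Q,  n ≐ n.
Bind Q := r(0,pair(h(n,true,true),h(n,true,true))); substituting into the one remaining equation that mentions Q gives: T ≐ r(0,pair(h(n,true,true),h(n,true,true))).
Bind T := r(0,pair(h(n,true,true),h(n,true,true))); no other remaining equation mentions T.
Delete trivial equation n ≐ n.
Delete trivial equation q(h(one,nil,n)) ≐ q(h(one,nil,n)).
MGU = { Y ↦ h(n,true,true), M ↦ h(n,true,true), Q ↦ r(0,pair(h(n,true,true),h(n,true,true))), T ↦ r(0,pair(h(n,true,true),h(n,true,true))) }, so T ↦ r(0,pair(h(n,true,true),h(n,true,true))).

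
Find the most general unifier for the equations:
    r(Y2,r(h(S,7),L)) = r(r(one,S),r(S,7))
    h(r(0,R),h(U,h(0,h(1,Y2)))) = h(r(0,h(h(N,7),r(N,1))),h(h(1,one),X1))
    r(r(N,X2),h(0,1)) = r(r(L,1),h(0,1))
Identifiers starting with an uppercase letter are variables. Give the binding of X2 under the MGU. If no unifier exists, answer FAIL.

FAIL

Decompose r/2: Y2 = r(one,S),  r(h(S,7),L) = r(S,7).
Bind Y2 := r(one,S); substituting into the one remaining equation that mentions Y2 gives: h(r(0,R),h(U,h(0,h(1,r(one,S))))) = h(r(0,h(h(N,7),r(N,1))),h(h(1,one),X1)).
Decompose r/2: h(S,7) = S,  L = 7.
Occurs check fails: S occurs in h(S,7); the equation S = h(S,7) has no finite solution.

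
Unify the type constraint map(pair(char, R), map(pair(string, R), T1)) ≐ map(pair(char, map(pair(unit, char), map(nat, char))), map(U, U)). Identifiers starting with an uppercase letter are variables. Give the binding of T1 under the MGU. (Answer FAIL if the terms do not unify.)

Decompose map/2: pair(char, R) ≐ pair(char, map(pair(unit, char), map(nat, char))),  map(pair(string, R), T1) ≐ map(U, U).
Decompose pair/2: char ≐ char,  R ≐ map(pair(unit, char), map(nat, char)).
Delete trivial equation char ≐ char.
Bind R := map(pair(unit, char), map(nat, char)); substituting into the remaining equation gives: map(pair(string, map(pair(unit, char), map(nat, char))), T1) ≐ map(U, U).
Decompose map/2: pair(string, map(pair(unit, char), map(nat, char))) ≐ U,  T1 ≐ U.
Bind U := pair(string, map(pair(unit, char), map(nat, char))); substituting into the remaining equation gives: T1 ≐ pair(string, map(pair(unit, char), map(nat, char))).
Bind T1 := pair(string, map(pair(unit, char), map(nat, char))).
MGU = { R -> map(pair(unit, char), map(nat, char)), U -> pair(string, map(pair(unit, char), map(nat, char))), T1 -> pair(string, map(pair(unit, char), map(nat, char))) }, so T1 -> pair(string, map(pair(unit, char), map(nat, char))).

pair(string, map(pair(unit, char), map(nat, char)))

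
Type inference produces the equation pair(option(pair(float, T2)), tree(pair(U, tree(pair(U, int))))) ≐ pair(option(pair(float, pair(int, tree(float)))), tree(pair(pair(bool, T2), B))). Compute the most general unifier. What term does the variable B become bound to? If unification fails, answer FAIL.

Decompose pair/2: option(pair(float, T2)) ≐ option(pair(float, pair(int, tree(float)))),  tree(pair(U, tree(pair(U, int)))) ≐ tree(pair(pair(bool, T2), B)).
Decompose option/1: pair(float, T2) ≐ pair(float, pair(int, tree(float))).
Decompose pair/2: float ≐ float,  T2 ≐ pair(int, tree(float)).
Delete trivial equation float ≐ float.
Bind T2 := pair(int, tree(float)); substituting into the remaining equation gives: tree(pair(U, tree(pair(U, int)))) ≐ tree(pair(pair(bool, pair(int, tree(float))), B)).
Decompose tree/1: pair(U, tree(pair(U, int))) ≐ pair(pair(bool, pair(int, tree(float))), B).
Decompose pair/2: U ≐ pair(bool, pair(int, tree(float))),  tree(pair(U, int)) ≐ B.
Bind U := pair(bool, pair(int, tree(float))); substituting into the remaining equation gives: tree(pair(pair(bool, pair(int, tree(float))), int)) ≐ B.
Bind B := tree(pair(pair(bool, pair(int, tree(float))), int)).
MGU = { T2 ↦ pair(int, tree(float)), U ↦ pair(bool, pair(int, tree(float))), B ↦ tree(pair(pair(bool, pair(int, tree(float))), int)) }, so B ↦ tree(pair(pair(bool, pair(int, tree(float))), int)).

tree(pair(pair(bool, pair(int, tree(float))), int))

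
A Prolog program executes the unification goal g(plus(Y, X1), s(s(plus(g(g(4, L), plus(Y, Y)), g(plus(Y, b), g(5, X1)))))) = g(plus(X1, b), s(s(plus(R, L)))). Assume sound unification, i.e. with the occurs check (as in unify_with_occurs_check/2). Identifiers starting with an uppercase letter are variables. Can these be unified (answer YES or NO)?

Decompose g/2: plus(Y, X1) = plus(X1, b),  s(s(plus(g(g(4, L), plus(Y, Y)), g(plus(Y, b), g(5, X1))))) = s(s(plus(R, L))).
Decompose plus/2: Y = X1,  X1 = b.
Bind Y := X1; substituting into the one remaining equation that mentions Y gives: s(s(plus(g(g(4, L), plus(X1, X1)), g(plus(X1, b), g(5, X1))))) = s(s(plus(R, L))).
Bind X1 := b; substituting into the remaining equation gives: s(s(plus(g(g(4, L), plus(b, b)), g(plus(b, b), g(5, b))))) = s(s(plus(R, L))). Substituting into the earlier binding gives Y := b.
Decompose s/1: s(plus(g(g(4, L), plus(b, b)), g(plus(b, b), g(5, b)))) = s(plus(R, L)).
Decompose s/1: plus(g(g(4, L), plus(b, b)), g(plus(b, b), g(5, b))) = plus(R, L).
Decompose plus/2: g(g(4, L), plus(b, b)) = R,  g(plus(b, b), g(5, b)) = L.
Bind R := g(g(4, L), plus(b, b)); no other remaining equation mentions R.
Bind L := g(plus(b, b), g(5, b)). Substituting into the earlier binding gives R := g(g(4, g(plus(b, b), g(5, b))), plus(b, b)).
No equations remain and no clash or occurs-check failure arose, so a unifier exists.

YES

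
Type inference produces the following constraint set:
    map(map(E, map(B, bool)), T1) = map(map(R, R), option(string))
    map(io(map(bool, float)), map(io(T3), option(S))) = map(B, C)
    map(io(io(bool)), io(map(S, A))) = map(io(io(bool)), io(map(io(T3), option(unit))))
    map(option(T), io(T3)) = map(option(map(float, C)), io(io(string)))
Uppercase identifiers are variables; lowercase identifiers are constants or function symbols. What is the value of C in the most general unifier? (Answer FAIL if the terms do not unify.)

map(io(io(string)), option(io(io(string))))

Decompose map/2: map(E, map(B, bool)) = map(R, R),  T1 = option(string).
Decompose map/2: E = R,  map(B, bool) = R.
Bind E := R; no other remaining equation mentions E.
Bind R := map(B, bool); no other remaining equation mentions R. Substituting into the earlier binding gives E := map(B, bool).
Bind T1 := option(string); no other remaining equation mentions T1.
Decompose map/2: io(map(bool, float)) = B,  map(io(T3), option(S)) = C.
Bind B := io(map(bool, float)); no other remaining equation mentions B. Substituting into the earlier bindings gives E := map(io(map(bool, float)), bool), R := map(io(map(bool, float)), bool).
Bind C := map(io(T3), option(S)); substituting into the one remaining equation that mentions C gives: map(option(T), io(T3)) = map(option(map(float, map(io(T3), option(S)))), io(io(string))).
Decompose map/2: io(io(bool)) = io(io(bool)),  io(map(S, A)) = io(map(io(T3), option(unit))).
Delete trivial equation io(io(bool)) = io(io(bool)).
Decompose io/1: map(S, A) = map(io(T3), option(unit)).
Decompose map/2: S = io(T3),  A = option(unit).
Bind S := io(T3); substituting into the one remaining equation that mentions S gives: map(option(T), io(T3)) = map(option(map(float, map(io(T3), option(io(T3))))), io(io(string))). Substituting into the earlier binding gives C := map(io(T3), option(io(T3))).
Bind A := option(unit); no other remaining equation mentions A.
Decompose map/2: option(T) = option(map(float, map(io(T3), option(io(T3))))),  io(T3) = io(io(string)).
Decompose option/1: T = map(float, map(io(T3), option(io(T3)))).
Bind T := map(float, map(io(T3), option(io(T3)))); no other remaining equation mentions T.
Decompose io/1: T3 = io(string).
Bind T3 := io(string). Substituting into the earlier bindings gives C := map(io(io(string)), option(io(io(string)))), S := io(io(string)), T := map(float, map(io(io(string)), option(io(io(string))))).
MGU = { E ↦ map(io(map(bool, float)), bool), R ↦ map(io(map(bool, float)), bool), T1 ↦ option(string), B ↦ io(map(bool, float)), C ↦ map(io(io(string)), option(io(io(string)))), S ↦ io(io(string)), A ↦ option(unit), T ↦ map(float, map(io(io(string)), option(io(io(string))))), T3 ↦ io(string) }, so C ↦ map(io(io(string)), option(io(io(string)))).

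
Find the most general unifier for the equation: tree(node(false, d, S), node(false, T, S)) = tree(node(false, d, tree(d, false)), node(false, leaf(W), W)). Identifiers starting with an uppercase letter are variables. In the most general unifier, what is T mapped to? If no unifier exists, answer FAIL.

leaf(tree(d, false))

Decompose tree/2: node(false, d, S) = node(false, d, tree(d, false)),  node(false, T, S) = node(false, leaf(W), W).
Decompose node/3: false = false,  d = d,  S = tree(d, false).
Delete trivial equation false = false.
Delete trivial equation d = d.
Bind S := tree(d, false); substituting into the remaining equation gives: node(false, T, tree(d, false)) = node(false, leaf(W), W).
Decompose node/3: false = false,  T = leaf(W),  tree(d, false) = W.
Delete trivial equation false = false.
Bind T := leaf(W); no other remaining equation mentions T.
Bind W := tree(d, false). Substituting into the earlier binding gives T := leaf(tree(d, false)).
MGU = { S ↦ tree(d, false), T ↦ leaf(tree(d, false)), W ↦ tree(d, false) }, so T ↦ leaf(tree(d, false)).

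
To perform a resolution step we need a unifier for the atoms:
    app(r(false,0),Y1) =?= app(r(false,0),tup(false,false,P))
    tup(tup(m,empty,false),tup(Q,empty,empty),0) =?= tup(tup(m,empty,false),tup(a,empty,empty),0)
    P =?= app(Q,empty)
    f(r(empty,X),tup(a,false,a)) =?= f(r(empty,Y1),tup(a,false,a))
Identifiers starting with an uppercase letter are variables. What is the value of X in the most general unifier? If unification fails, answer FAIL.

Decompose app/2: r(false,0) =?= r(false,0),  Y1 =?= tup(false,false,P).
Delete trivial equation r(false,0) =?= r(false,0).
Bind Y1 := tup(false,false,P); substituting into the one remaining equation that mentions Y1 gives: f(r(empty,X),tup(a,false,a)) =?= f(r(empty,tup(false,false,P)),tup(a,false,a)).
Decompose tup/3: tup(m,empty,false) =?= tup(m,empty,false),  tup(Q,empty,empty) =?= tup(a,empty,empty),  0 =?= 0.
Delete trivial equation tup(m,empty,false) =?= tup(m,empty,false).
Decompose tup/3: Q =?= a,  empty =?= empty,  empty =?= empty.
Bind Q := a; substituting into the one remaining equation that mentions Q gives: P =?= app(a,empty).
Delete trivial equation empty =?= empty.
Delete trivial equation empty =?= empty.
Delete trivial equation 0 =?= 0.
Bind P := app(a,empty); substituting into the remaining equation gives: f(r(empty,X),tup(a,false,a)) =?= f(r(empty,tup(false,false,app(a,empty))),tup(a,false,a)). Substituting into the earlier binding gives Y1 := tup(false,false,app(a,empty)).
Decompose f/2: r(empty,X) =?= r(empty,tup(false,false,app(a,empty))),  tup(a,false,a) =?= tup(a,false,a).
Decompose r/2: empty =?= empty,  X =?= tup(false,false,app(a,empty)).
Delete trivial equation empty =?= empty.
Bind X := tup(false,false,app(a,empty)); no other remaining equation mentions X.
Delete trivial equation tup(a,false,a) =?= tup(a,false,a).
MGU = { Y1 := tup(false,false,app(a,empty)), Q := a, P := app(a,empty), X := tup(false,false,app(a,empty)) }, so X := tup(false,false,app(a,empty)).

tup(false,false,app(a,empty))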